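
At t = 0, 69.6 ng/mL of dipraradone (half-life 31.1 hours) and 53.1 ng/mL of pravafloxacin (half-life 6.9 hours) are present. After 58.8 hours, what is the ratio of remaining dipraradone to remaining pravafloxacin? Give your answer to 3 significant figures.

dipraradone: 69.6 × (1/2)^(58.8/31.1) = 69.6 × (1/2)^1.8907 ≈ 18.77 ng/mL.
pravafloxacin: 53.1 × (1/2)^(58.8/6.9) = 53.1 × (1/2)^8.5217 ≈ 0.14448 ng/mL.
Ratio ≈ 18.77 / 0.14448 ≈ 129.92.

130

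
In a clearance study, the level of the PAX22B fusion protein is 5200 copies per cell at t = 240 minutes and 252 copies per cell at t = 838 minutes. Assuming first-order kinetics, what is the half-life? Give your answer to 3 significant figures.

Over Δt = 838 − 240 = 598 minutes, the level fell by a factor of 5200/252 ≈ 20.635.
n = log₂(20.635) ≈ 4.367 half-lives, so t½ = 598/4.367 ≈ 136.94 minutes.

137 minutes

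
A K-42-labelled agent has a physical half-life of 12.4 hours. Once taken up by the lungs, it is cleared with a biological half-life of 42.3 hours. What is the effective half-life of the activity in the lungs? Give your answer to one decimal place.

1/t_eff = 1/t_phys + 1/t_biol = 1/12.4 + 1/42.3 = 0.10429 per hour.
t_eff = 12.4 × 42.3 / (12.4 + 42.3) ≈ 9.589 hours.

9.6 hours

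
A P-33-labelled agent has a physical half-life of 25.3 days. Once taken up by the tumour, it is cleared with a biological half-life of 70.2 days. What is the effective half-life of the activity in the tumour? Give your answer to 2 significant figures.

1/t_eff = 1/t_phys + 1/t_biol = 1/25.3 + 1/70.2 = 0.053771 per day.
t_eff = 25.3 × 70.2 / (25.3 + 70.2) ≈ 18.597 days.

19 days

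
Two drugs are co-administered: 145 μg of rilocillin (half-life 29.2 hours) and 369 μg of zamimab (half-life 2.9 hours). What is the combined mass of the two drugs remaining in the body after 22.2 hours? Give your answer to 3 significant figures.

rilocillin: 145 × (1/2)^(22.2/29.2) = 145 × (1/2)^0.76027 ≈ 85.606 μg.
zamimab: 369 × (1/2)^(22.2/2.9) = 369 × (1/2)^7.6552 ≈ 1.8306 μg.
Total = 85.606 + 1.8306 ≈ 87.436 μg.

87.4 μg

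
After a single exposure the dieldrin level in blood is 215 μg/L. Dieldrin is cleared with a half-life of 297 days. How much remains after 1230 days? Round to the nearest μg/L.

12 μg/L

Number of half-lives: n = 1230/297 ≈ 4.1414.
Remaining = 215 × (1/2)^4.1414 = 215 × 0.056664 ≈ 12.183 μg/L.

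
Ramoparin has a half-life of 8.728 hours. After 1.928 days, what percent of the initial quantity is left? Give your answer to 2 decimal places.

1.928 days = 46.272 hours.
n = 46.272/8.728 ≈ 5.3016 half-lives.
Fraction remaining = (1/2)^5.3016 ≈ 0.025355, i.e. 2.5355%.

2.54%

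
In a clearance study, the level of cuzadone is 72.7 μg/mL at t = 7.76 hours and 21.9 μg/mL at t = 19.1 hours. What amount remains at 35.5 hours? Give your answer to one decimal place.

3.9 μg/mL

Over Δt = 19.1 − 7.76 = 11.34 hours, the level fell by a factor of 72.7/21.9 ≈ 3.3196.
n = log₂(3.3196) ≈ 1.731 half-lives, so t½ = 11.34/1.731 ≈ 6.551 hours.
From t = 19.1 to t = 35.5: 21.9 × (1/2)^((35.5−19.1)/6.551) ≈ 3.8622 μg/mL.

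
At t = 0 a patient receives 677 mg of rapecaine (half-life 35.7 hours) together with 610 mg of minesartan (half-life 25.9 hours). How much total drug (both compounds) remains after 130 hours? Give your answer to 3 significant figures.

rapecaine: 677 × (1/2)^(130/35.7) = 677 × (1/2)^3.6415 ≈ 54.25 mg.
minesartan: 610 × (1/2)^(130/25.9) = 610 × (1/2)^5.0193 ≈ 18.809 mg.
Total = 54.25 + 18.809 ≈ 73.059 mg.

73.1 mg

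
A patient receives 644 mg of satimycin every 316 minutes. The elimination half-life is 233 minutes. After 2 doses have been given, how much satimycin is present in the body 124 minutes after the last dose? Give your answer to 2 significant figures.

620 mg

The 2 doses were given 440, 124 minutes ago.
Total = 644·(1/2)^(440/233) + 644·(1/2)^(124/233)
      = 173.95 + 445.33 ≈ 619.28 mg.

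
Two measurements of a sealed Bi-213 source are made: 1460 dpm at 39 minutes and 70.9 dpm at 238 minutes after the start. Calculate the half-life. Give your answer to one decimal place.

45.6 minutes

Over Δt = 238 − 39 = 199 minutes, the level fell by a factor of 1460/70.9 ≈ 20.592.
n = log₂(20.592) ≈ 4.364 half-lives, so t½ = 199/4.364 ≈ 45.6 minutes.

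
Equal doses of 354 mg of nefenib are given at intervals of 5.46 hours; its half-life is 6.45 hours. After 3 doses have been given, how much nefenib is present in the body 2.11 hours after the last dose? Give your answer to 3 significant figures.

The 3 doses were given 13.03, 7.57, 2.11 hours ago.
Total = 354·(1/2)^(13.03/6.45) + 354·(1/2)^(7.57/6.45) + 354·(1/2)^(2.11/6.45)
      = 87.272 + 156.93 + 282.18 ≈ 526.38 mg.

526 mg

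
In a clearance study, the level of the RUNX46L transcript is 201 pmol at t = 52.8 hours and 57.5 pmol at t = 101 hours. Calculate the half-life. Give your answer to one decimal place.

Over Δt = 101 − 52.8 = 48.2 hours, the level fell by a factor of 201/57.5 ≈ 3.4957.
n = log₂(3.4957) ≈ 1.8056 half-lives, so t½ = 48.2/1.8056 ≈ 26.695 hours.

26.7 hours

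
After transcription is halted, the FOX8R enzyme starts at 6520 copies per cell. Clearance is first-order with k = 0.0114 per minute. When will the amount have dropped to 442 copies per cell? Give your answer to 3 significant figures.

236 minutes

t½ = ln 2 / k = 0.69315 / 0.0114 ≈ 60.802 minutes.
Fraction remaining = 442/6520 ≈ 0.067791.
n = log₂(6520/442) = ln(14.751)/ln 2 ≈ 3.8828 half-lives.
t = n × t½ = 3.8828 × 60.802 ≈ 236.08 minutes.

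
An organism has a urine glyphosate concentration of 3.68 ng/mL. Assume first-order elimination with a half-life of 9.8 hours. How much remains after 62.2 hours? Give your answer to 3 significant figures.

0.0452 ng/mL

Number of half-lives: n = 62.2/9.8 ≈ 6.3469.
Remaining = 3.68 × (1/2)^6.3469 = 3.68 × 0.012285 ≈ 0.045209 ng/mL.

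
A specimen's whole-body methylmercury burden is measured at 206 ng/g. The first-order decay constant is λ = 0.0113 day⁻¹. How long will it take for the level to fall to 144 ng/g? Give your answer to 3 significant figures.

31.7 days

t½ = ln 2 / λ = 0.69315 / 0.0113 ≈ 61.34 days.
Fraction remaining = 144/206 ≈ 0.69903.
n = log₂(206/144) = ln(1.4306)/ln 2 ≈ 0.51658 half-lives.
t = n × t½ = 0.51658 × 61.34 ≈ 31.687 days.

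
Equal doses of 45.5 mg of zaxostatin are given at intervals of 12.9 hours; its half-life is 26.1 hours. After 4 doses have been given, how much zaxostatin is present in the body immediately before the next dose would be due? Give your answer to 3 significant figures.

83.1 mg

The 4 doses were given 51.6, 38.7, 25.8, 12.9 hours ago.
Total = 45.5·(1/2)^(51.6/26.1) + 45.5·(1/2)^(38.7/26.1) + 45.5·(1/2)^(25.8/26.1) + 45.5·(1/2)^(12.9/26.1)
      = 11.558 + 16.28 + 22.932 + 32.302 ≈ 83.072 mg.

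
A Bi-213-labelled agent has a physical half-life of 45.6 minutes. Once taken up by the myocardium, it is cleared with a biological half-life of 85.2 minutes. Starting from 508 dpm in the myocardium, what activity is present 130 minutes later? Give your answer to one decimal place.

24.5 dpm

1/t_eff = 1/t_phys + 1/t_biol = 1/45.6 + 1/85.2 = 0.033667 per minute.
t_eff = 45.6 × 85.2 / (45.6 + 85.2) ≈ 29.703 minutes.
Remaining = 508 × (1/2)^(130/29.703) = 508 × (1/2)^4.3767 ≈ 24.454 dpm.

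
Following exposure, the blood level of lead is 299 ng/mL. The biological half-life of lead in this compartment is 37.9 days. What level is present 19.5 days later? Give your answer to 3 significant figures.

Number of half-lives: n = 19.5/37.9 ≈ 0.51451.
Remaining = 299 × (1/2)^0.51451 = 299 × 0.70003 ≈ 209.31 ng/mL.

209 ng/mL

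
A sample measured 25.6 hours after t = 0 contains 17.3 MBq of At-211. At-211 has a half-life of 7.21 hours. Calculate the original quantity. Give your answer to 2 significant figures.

Number of half-lives elapsed: n = 25.6/7.21 ≈ 3.5506.
A₀ = A × 2^n = 17.3 × 2^3.5506 = 17.3 × 11.718 ≈ 202.72 MBq.

200 MBq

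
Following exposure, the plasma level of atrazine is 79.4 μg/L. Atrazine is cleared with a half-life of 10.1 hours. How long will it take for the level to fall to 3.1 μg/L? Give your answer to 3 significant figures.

Fraction remaining = 3.1/79.4 ≈ 0.039043.
n = log₂(79.4/3.1) = ln(25.613)/ln 2 ≈ 4.6788 half-lives.
t = n × t½ = 4.6788 × 10.1 ≈ 47.256 hours.

47.3 hours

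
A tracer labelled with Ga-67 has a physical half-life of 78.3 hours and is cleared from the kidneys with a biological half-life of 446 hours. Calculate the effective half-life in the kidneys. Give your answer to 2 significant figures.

67 hours

1/t_eff = 1/t_phys + 1/t_biol = 1/78.3 + 1/446 = 0.015014 per hour.
t_eff = 78.3 × 446 / (78.3 + 446) ≈ 66.607 hours.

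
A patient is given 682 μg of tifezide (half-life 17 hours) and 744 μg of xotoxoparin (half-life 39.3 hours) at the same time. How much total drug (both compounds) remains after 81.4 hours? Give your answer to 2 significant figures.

200 μg

tifezide: 682 × (1/2)^(81.4/17) = 682 × (1/2)^4.7882 ≈ 24.682 μg.
xotoxoparin: 744 × (1/2)^(81.4/39.3) = 744 × (1/2)^2.0712 ≈ 177.04 μg.
Total = 24.682 + 177.04 ≈ 201.72 μg.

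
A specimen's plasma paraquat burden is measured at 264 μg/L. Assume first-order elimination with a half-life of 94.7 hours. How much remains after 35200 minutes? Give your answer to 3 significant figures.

3.60 μg/L

Convert the elapsed time: 35200 minutes = 586.667 hours.
Number of half-lives: n = 586.667/94.7 ≈ 6.195.
Remaining = 264 × (1/2)^6.195 = 264 × 0.01365 ≈ 3.6035 μg/L.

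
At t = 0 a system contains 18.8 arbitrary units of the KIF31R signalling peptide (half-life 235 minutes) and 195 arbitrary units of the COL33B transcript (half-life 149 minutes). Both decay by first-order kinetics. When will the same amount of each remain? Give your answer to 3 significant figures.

1370 minutes

Set 18.8·(1/2)^(t/235) = 195·(1/2)^(t/149).
Taking log₂: log₂(18.8/195) = t·(1/235 − 1/149).
log₂(0.09641) = -3.3747; 1/235 − 1/149 = -0.0024561.
t = -3.3747 / -0.0024561 ≈ 1374 minutes.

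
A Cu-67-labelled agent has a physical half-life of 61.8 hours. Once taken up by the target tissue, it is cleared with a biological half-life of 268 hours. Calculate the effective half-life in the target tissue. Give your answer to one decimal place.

50.2 hours

1/t_eff = 1/t_phys + 1/t_biol = 1/61.8 + 1/268 = 0.019913 per hour.
t_eff = 61.8 × 268 / (61.8 + 268) ≈ 50.22 hours.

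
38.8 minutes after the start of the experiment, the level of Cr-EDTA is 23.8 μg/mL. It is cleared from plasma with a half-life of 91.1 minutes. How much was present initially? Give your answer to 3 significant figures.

32.0 μg/mL

Number of half-lives elapsed: n = 38.8/91.1 ≈ 0.42591.
A₀ = A × 2^n = 23.8 × 2^0.42591 = 23.8 × 1.3434 ≈ 31.973 μg/mL.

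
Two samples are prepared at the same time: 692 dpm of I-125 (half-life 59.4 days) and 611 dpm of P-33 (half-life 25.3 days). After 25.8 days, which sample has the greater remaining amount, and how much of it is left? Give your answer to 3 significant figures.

I-125, 512 dpm

I-125: 692 × (1/2)^0.43434 ≈ 512.1 dpm.
P-33: 611 × (1/2)^1.0198 ≈ 301.34 dpm.
I-125 has more remaining, at ≈ 512.1 dpm.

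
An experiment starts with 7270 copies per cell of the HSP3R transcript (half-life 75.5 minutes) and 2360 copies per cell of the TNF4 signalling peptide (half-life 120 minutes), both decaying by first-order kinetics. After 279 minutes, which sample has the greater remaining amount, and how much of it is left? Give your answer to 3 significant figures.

HSP3R transcript: 7270 × (1/2)^3.6954 ≈ 561.2 copies per cell.
TNF4 signalling peptide: 2360 × (1/2)^2.325 ≈ 471 copies per cell.
HSP3R transcript has more remaining, at ≈ 561.2 copies per cell.

HSP3R transcript, 561 copies per cell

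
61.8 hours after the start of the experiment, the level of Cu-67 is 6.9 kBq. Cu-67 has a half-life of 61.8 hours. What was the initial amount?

Number of half-lives elapsed: n = 61.8/61.8 ≈ 1.
A₀ = A × 2^n = 6.9 × 2^1 = 6.9 × 2 ≈ 13.8 kBq.

13.8 kBq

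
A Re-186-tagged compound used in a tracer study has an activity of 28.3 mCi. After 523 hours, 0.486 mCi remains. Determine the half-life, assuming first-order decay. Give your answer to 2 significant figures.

89 hours

A/A₀ = 0.486/28.3 ≈ 0.017173.
n = log₂(58.23) ≈ 5.8637 half-lives elapsed in 523 hours.
t½ = 523/5.8637 ≈ 89.193 hours.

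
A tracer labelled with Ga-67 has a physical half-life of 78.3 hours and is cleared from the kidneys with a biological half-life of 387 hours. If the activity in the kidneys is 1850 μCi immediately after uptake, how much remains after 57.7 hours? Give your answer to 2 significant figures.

1000 μCi

1/t_eff = 1/t_phys + 1/t_biol = 1/78.3 + 1/387 = 0.015355 per hour.
t_eff = 78.3 × 387 / (78.3 + 387) ≈ 65.124 hours.
Remaining = 1850 × (1/2)^(57.7/65.124) = 1850 × (1/2)^0.886 ≈ 1001.1 μCi.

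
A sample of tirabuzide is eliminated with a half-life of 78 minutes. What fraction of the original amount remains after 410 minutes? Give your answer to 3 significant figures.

n = 410/78 ≈ 5.2564 half-lives.
Fraction remaining = (1/2)^5.2564 ≈ 0.026162.

0.0262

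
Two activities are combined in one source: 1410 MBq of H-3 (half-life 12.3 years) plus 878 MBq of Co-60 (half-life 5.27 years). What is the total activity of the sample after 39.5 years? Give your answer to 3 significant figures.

H-3: 1410 × (1/2)^(39.5/12.3) = 1410 × (1/2)^3.2114 ≈ 152.23 MBq.
Co-60: 878 × (1/2)^(39.5/5.27) = 878 × (1/2)^7.4953 ≈ 4.8663 MBq.
Total = 152.23 + 4.8663 ≈ 157.1 MBq.

157 MBq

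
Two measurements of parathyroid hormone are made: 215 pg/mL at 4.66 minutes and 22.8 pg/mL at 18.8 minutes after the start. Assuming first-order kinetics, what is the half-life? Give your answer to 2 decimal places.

Over Δt = 18.8 − 4.66 = 14.14 minutes, the level fell by a factor of 215/22.8 ≈ 9.4298.
n = log₂(9.4298) ≈ 3.2372 half-lives, so t½ = 14.14/3.2372 ≈ 4.3679 minutes.

4.37 minutes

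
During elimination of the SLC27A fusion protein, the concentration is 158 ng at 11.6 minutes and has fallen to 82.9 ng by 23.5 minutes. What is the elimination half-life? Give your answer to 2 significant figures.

Over Δt = 23.5 − 11.6 = 11.9 minutes, the level fell by a factor of 158/82.9 ≈ 1.9059.
n = log₂(1.9059) ≈ 0.93048 half-lives, so t½ = 11.9/0.93048 ≈ 12.789 minutes.

13 minutes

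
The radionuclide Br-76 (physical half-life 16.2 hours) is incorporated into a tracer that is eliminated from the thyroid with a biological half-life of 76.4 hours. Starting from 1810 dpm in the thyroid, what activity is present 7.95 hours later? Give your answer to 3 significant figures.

1/t_eff = 1/t_phys + 1/t_biol = 1/16.2 + 1/76.4 = 0.074817 per hour.
t_eff = 16.2 × 76.4 / (16.2 + 76.4) ≈ 13.366 hours.
Remaining = 1810 × (1/2)^(7.95/13.366) = 1810 × (1/2)^0.5948 ≈ 1198.5 dpm.

1200 dpm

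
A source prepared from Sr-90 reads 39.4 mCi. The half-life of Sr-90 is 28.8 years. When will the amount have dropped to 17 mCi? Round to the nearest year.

Fraction remaining = 17/39.4 ≈ 0.43147.
n = log₂(39.4/17) = ln(2.3176)/ln 2 ≈ 1.2127 half-lives.
t = n × t½ = 1.2127 × 28.8 ≈ 34.925 years.

35 years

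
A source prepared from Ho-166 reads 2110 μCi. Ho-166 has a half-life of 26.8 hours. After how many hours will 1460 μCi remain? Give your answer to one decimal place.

14.2 hours

Fraction remaining = 1460/2110 ≈ 0.69194.
n = log₂(2110/1460) = ln(1.4452)/ln 2 ≈ 0.53127 half-lives.
t = n × t½ = 0.53127 × 26.8 ≈ 14.238 hours.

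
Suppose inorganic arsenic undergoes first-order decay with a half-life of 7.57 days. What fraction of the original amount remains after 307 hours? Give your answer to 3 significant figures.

307 hours = 12.7917 days.
n = 12.7917/7.57 ≈ 1.6898 half-lives.
Fraction remaining = (1/2)^1.6898 ≈ 0.30997.

0.310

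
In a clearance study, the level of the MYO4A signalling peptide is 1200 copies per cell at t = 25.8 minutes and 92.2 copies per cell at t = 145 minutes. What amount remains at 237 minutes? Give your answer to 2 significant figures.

Over Δt = 145 − 25.8 = 119.2 minutes, the level fell by a factor of 1200/92.2 ≈ 13.015.
n = log₂(13.015) ≈ 3.7021 half-lives, so t½ = 119.2/3.7021 ≈ 32.198 minutes.
From t = 145 to t = 237: 92.2 × (1/2)^((237−145)/32.198) ≈ 12.723 copies per cell.

13 copies per cell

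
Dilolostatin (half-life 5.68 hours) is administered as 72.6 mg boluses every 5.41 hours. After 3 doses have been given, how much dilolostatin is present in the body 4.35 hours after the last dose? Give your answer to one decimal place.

The 3 doses were given 15.17, 9.76, 4.35 hours ago.
Total = 72.6·(1/2)^(15.17/5.68) + 72.6·(1/2)^(9.76/5.68) + 72.6·(1/2)^(4.35/5.68)
      = 11.401 + 22.063 + 42.697 ≈ 76.161 mg.

76.2 mg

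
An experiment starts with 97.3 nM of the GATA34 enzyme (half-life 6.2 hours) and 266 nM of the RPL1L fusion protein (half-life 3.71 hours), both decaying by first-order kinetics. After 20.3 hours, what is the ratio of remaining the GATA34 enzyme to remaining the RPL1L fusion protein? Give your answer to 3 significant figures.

1.68

GATA34 enzyme: 97.3 × (1/2)^(20.3/6.2) = 97.3 × (1/2)^3.2742 ≈ 10.057 nM.
RPL1L fusion protein: 266 × (1/2)^(20.3/3.71) = 266 × (1/2)^5.4717 ≈ 5.9943 nM.
Ratio ≈ 10.057 / 5.9943 ≈ 1.6778.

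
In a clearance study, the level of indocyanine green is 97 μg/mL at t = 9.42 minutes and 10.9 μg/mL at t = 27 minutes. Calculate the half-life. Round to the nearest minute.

Over Δt = 27 − 9.42 = 17.58 minutes, the level fell by a factor of 97/10.9 ≈ 8.8991.
n = log₂(8.8991) ≈ 3.1537 half-lives, so t½ = 17.58/3.1537 ≈ 5.5745 minutes.

6 minutes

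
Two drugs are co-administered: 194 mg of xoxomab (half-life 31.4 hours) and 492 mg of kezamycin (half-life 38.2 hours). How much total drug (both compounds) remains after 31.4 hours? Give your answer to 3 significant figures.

375 mg

xoxomab: 194 × (1/2)^(31.4/31.4) = 194 × (1/2)^1 ≈ 97 mg.
kezamycin: 492 × (1/2)^(31.4/38.2) = 492 × (1/2)^0.82199 ≈ 278.31 mg.
Total = 97 + 278.31 ≈ 375.31 mg.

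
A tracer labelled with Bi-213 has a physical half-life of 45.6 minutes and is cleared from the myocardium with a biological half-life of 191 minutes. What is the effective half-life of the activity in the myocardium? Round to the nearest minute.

37 minutes

1/t_eff = 1/t_phys + 1/t_biol = 1/45.6 + 1/191 = 0.027165 per minute.
t_eff = 45.6 × 191 / (45.6 + 191) ≈ 36.811 minutes.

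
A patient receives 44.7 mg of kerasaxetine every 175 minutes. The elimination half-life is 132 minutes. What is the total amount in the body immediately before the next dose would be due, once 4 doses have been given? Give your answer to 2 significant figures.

29 mg

The 4 doses were given 700, 525, 350, 175 minutes ago.
Total = 44.7·(1/2)^(700/132) + 44.7·(1/2)^(525/132) + 44.7·(1/2)^(350/132) + 44.7·(1/2)^(175/132)
      = 1.1322 + 2.8381 + 7.1141 + 17.833 ≈ 28.917 mg.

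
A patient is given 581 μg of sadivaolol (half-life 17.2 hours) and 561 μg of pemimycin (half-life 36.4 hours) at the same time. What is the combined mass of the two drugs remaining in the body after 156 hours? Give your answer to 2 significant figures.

sadivaolol: 581 × (1/2)^(156/17.2) = 581 × (1/2)^9.0698 ≈ 1.0812 μg.
pemimycin: 561 × (1/2)^(156/36.4) = 561 × (1/2)^4.2857 ≈ 28.763 μg.
Total = 1.0812 + 28.763 ≈ 29.844 μg.

30 μg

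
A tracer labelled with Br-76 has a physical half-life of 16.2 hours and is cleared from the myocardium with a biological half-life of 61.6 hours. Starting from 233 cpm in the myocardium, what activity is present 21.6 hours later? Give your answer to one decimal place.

1/t_eff = 1/t_phys + 1/t_biol = 1/16.2 + 1/61.6 = 0.077962 per hour.
t_eff = 16.2 × 61.6 / (16.2 + 61.6) ≈ 12.827 hours.
Remaining = 233 × (1/2)^(21.6/12.827) = 233 × (1/2)^1.684 ≈ 72.515 cpm.

72.5 cpm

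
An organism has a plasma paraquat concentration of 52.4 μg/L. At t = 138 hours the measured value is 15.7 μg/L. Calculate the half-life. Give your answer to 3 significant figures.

A/A₀ = 15.7/52.4 ≈ 0.29962.
n = log₂(3.3376) ≈ 1.7388 half-lives elapsed in 138 hours.
t½ = 138/1.7388 ≈ 79.365 hours.

79.4 hours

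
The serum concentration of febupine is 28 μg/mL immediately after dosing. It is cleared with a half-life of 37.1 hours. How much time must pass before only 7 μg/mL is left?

7/28 = 1/4, so 2 half-lives have elapsed.
t = 2 × 37.1 = 74.2 hours.

74.2 hours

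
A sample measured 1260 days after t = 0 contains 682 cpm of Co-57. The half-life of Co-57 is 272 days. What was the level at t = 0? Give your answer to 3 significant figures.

Number of half-lives elapsed: n = 1260/272 ≈ 4.6324.
A₀ = A × 2^n = 682 × 2^4.6324 = 682 × 24.801 ≈ 16915 cpm.

16900 cpm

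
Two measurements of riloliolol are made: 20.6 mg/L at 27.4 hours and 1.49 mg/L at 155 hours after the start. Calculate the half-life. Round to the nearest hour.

Over Δt = 155 − 27.4 = 127.6 hours, the level fell by a factor of 20.6/1.49 ≈ 13.826.
n = log₂(13.826) ≈ 3.7893 half-lives, so t½ = 127.6/3.7893 ≈ 33.674 hours.

34 hours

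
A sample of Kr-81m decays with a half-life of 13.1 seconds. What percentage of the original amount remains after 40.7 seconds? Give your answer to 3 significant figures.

n = 40.7/13.1 ≈ 3.1069 half-lives.
Fraction remaining = (1/2)^3.1069 ≈ 0.11608, i.e. 11.608%.

11.6%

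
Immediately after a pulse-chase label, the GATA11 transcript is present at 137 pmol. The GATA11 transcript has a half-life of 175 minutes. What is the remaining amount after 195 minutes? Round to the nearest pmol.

63 pmol

Number of half-lives: n = 195/175 ≈ 1.1143.
Remaining = 137 × (1/2)^1.1143 = 137 × 0.46192 ≈ 63.283 pmol.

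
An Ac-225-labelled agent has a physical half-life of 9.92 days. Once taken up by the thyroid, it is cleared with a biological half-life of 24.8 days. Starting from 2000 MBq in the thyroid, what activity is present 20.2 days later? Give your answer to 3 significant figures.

1/t_eff = 1/t_phys + 1/t_biol = 1/9.92 + 1/24.8 = 0.14113 per day.
t_eff = 9.92 × 24.8 / (9.92 + 24.8) ≈ 7.0857 days.
Remaining = 2000 × (1/2)^(20.2/7.0857) = 2000 × (1/2)^2.8508 ≈ 277.24 MBq.

277 MBq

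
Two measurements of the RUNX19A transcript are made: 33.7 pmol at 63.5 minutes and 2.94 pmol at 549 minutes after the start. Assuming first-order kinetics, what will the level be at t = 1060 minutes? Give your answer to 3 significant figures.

Over Δt = 549 − 63.5 = 485.5 minutes, the level fell by a factor of 33.7/2.94 ≈ 11.463.
n = log₂(11.463) ≈ 3.5189 half-lives, so t½ = 485.5/3.5189 ≈ 137.97 minutes.
From t = 549 to t = 1060: 2.94 × (1/2)^((1060−549)/137.97) ≈ 0.22565 pmol.

0.226 pmol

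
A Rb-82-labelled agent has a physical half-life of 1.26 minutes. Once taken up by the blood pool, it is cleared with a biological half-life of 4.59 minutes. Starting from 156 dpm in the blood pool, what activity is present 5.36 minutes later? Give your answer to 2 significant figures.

1/t_eff = 1/t_phys + 1/t_biol = 1/1.26 + 1/4.59 = 1.0115 per minute.
t_eff = 1.26 × 4.59 / (1.26 + 4.59) ≈ 0.98862 minutes.
Remaining = 156 × (1/2)^(5.36/0.98862) = 156 × (1/2)^5.4217 ≈ 3.6393 dpm.

3.6 dpm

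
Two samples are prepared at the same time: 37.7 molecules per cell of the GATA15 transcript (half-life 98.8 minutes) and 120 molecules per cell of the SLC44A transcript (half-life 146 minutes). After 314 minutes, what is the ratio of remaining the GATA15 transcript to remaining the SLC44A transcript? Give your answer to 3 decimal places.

GATA15 transcript: 37.7 × (1/2)^(314/98.8) = 37.7 × (1/2)^3.1781 ≈ 4.1651 molecules per cell.
SLC44A transcript: 120 × (1/2)^(314/146) = 120 × (1/2)^2.1507 ≈ 27.025 molecules per cell.
Ratio ≈ 4.1651 / 27.025 ≈ 0.15412.

0.154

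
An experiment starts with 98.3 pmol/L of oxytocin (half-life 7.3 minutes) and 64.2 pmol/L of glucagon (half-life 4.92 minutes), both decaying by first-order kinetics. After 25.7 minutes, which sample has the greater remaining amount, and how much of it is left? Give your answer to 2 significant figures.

oxytocin, 8.6 pmol/L

oxytocin: 98.3 × (1/2)^3.5205 ≈ 8.5657 pmol/L.
glucagon: 64.2 × (1/2)^5.2236 ≈ 1.7182 pmol/L.
Oxytocin has more remaining, at ≈ 8.5657 pmol/L.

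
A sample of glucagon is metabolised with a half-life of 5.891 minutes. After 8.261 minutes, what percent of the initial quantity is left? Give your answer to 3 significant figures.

n = 8.261/5.891 ≈ 1.4023 half-lives.
Fraction remaining = (1/2)^1.4023 ≈ 0.37832, i.e. 37.832%.

37.8%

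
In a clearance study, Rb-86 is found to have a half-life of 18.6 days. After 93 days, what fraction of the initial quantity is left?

n = 93/18.6 ≈ 5 half-lives.
Fraction remaining = (1/2)^5 ≈ 0.03125.

0.03125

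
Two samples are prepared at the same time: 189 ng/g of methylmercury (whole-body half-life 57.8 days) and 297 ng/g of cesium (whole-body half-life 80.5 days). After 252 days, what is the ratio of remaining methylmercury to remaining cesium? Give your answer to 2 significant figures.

methylmercury: 189 × (1/2)^(252/57.8) = 189 × (1/2)^4.3599 ≈ 9.2048 ng/g.
cesium: 297 × (1/2)^(252/80.5) = 297 × (1/2)^3.1304 ≈ 33.916 ng/g.
Ratio ≈ 9.2048 / 33.916 ≈ 0.2714.

0.27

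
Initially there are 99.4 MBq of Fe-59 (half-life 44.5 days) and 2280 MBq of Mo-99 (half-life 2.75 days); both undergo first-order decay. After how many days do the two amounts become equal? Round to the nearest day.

Set 99.4·(1/2)^(t/44.5) = 2280·(1/2)^(t/2.75).
Taking log₂: log₂(99.4/2280) = t·(1/44.5 − 1/2.75).
log₂(0.043596) = -4.5196; 1/44.5 − 1/2.75 = -0.34116.
t = -4.5196 / -0.34116 ≈ 13.248 days.

13 days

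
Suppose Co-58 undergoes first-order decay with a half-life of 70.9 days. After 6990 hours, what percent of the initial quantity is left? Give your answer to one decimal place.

6990 hours = 291.25 days.
n = 291.25/70.9 ≈ 4.1079 half-lives.
Fraction remaining = (1/2)^4.1079 ≈ 0.057996, i.e. 5.7996%.

5.8%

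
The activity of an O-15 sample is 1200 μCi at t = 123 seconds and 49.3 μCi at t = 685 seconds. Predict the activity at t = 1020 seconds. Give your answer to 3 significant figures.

7.35 μCi

Over Δt = 685 − 123 = 562 seconds, the level fell by a factor of 1200/49.3 ≈ 24.341.
n = log₂(24.341) ≈ 4.6053 half-lives, so t½ = 562/4.6053 ≈ 122.03 seconds.
From t = 685 to t = 1020: 49.3 × (1/2)^((1020−685)/122.03) ≈ 7.3531 μCi.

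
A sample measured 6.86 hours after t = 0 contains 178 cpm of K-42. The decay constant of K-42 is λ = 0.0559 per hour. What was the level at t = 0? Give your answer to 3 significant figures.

261 cpm

t½ = ln 2 / λ = 0.69315 / 0.0559 ≈ 12.4 hours.
Number of half-lives elapsed: n = 6.86/12.4 ≈ 0.55324.
A₀ = A × 2^n = 178 × 2^0.55324 = 178 × 1.4674 ≈ 261.19 cpm.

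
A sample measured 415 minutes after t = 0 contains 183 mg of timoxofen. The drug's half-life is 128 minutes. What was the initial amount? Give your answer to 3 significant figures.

Number of half-lives elapsed: n = 415/128 ≈ 3.2422.
A₀ = A × 2^n = 183 × 2^3.2422 = 183 × 9.4623 ≈ 1731.6 mg.

1730 mg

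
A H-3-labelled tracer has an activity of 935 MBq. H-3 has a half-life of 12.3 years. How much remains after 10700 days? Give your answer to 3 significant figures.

Convert the elapsed time: 10700 days = 29.3151 years.
Number of half-lives: n = 29.3151/12.3 ≈ 2.3833.
Remaining = 935 × (1/2)^2.3833 = 935 × 0.19167 ≈ 179.21 MBq.

179 MBq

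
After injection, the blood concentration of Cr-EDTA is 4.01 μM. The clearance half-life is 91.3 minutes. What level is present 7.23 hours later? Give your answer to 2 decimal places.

Convert the elapsed time: 7.23 hours = 433.8 minutes.
Number of half-lives: n = 433.8/91.3 ≈ 4.7514.
Remaining = 4.01 × (1/2)^4.7514 = 4.01 × 0.037127 ≈ 0.14888 μM.

0.15 μM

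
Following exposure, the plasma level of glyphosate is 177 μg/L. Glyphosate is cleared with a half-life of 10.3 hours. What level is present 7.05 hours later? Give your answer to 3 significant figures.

110 μg/L

Number of half-lives: n = 7.05/10.3 ≈ 0.68447.
Remaining = 177 × (1/2)^0.68447 = 177 × 0.62224 ≈ 110.14 μg/L.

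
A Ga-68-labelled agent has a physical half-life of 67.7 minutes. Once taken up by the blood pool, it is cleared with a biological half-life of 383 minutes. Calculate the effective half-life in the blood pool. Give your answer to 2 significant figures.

58 minutes

1/t_eff = 1/t_phys + 1/t_biol = 1/67.7 + 1/383 = 0.017382 per minute.
t_eff = 67.7 × 383 / (67.7 + 383) ≈ 57.531 minutes.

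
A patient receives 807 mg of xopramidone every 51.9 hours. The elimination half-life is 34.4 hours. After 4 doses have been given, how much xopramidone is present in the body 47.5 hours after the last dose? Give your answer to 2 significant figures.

470 mg

The 4 doses were given 203.2, 151.3, 99.4, 47.5 hours ago.
Total = 807·(1/2)^(203.2/34.4) + 807·(1/2)^(151.3/34.4) + 807·(1/2)^(99.4/34.4) + 807·(1/2)^(47.5/34.4)
      = 13.449 + 38.271 + 108.9 + 309.89 ≈ 470.51 mg.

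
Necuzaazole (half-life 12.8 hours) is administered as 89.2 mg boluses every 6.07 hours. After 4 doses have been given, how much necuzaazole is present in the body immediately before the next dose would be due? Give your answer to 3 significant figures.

168 mg

The 4 doses were given 24.28, 18.21, 12.14, 6.07 hours ago.
Total = 89.2·(1/2)^(24.28/12.8) + 89.2·(1/2)^(18.21/12.8) + 89.2·(1/2)^(12.14/12.8) + 89.2·(1/2)^(6.07/12.8)
      = 23.952 + 33.274 + 46.223 + 64.211 ≈ 167.66 mg.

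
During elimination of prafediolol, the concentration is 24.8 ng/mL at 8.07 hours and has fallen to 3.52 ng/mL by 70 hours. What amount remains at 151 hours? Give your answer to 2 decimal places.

Over Δt = 70 − 8.07 = 61.93 hours, the level fell by a factor of 24.8/3.52 ≈ 7.0455.
n = log₂(7.0455) ≈ 2.8167 half-lives, so t½ = 61.93/2.8167 ≈ 21.987 hours.
From t = 70 to t = 151: 3.52 × (1/2)^((151−70)/21.987) ≈ 0.27387 ng/mL.

0.27 ng/mL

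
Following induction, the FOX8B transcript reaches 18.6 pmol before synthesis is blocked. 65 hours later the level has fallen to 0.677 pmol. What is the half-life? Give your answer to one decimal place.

A/A₀ = 0.677/18.6 ≈ 0.036398.
n = log₂(27.474) ≈ 4.78 half-lives elapsed in 65 hours.
t½ = 65/4.78 ≈ 13.598 hours.

13.6 hours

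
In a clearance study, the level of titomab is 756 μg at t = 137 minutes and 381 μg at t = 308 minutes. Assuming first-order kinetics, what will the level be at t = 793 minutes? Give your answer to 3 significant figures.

54.6 μg

Over Δt = 308 − 137 = 171 minutes, the level fell by a factor of 756/381 ≈ 1.9843.
n = log₂(1.9843) ≈ 0.9886 half-lives, so t½ = 171/0.9886 ≈ 172.97 minutes.
From t = 308 to t = 793: 381 × (1/2)^((793−308)/172.97) ≈ 54.559 μg.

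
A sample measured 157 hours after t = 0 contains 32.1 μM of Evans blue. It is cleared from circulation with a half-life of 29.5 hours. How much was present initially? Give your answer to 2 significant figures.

1300 μM

Number of half-lives elapsed: n = 157/29.5 ≈ 5.322.
A₀ = A × 2^n = 32.1 × 2^5.322 = 32.1 × 40.003 ≈ 1284.1 μM.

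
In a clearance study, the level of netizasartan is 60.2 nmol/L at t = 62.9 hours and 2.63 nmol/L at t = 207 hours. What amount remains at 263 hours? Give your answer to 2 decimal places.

Over Δt = 207 − 62.9 = 144.1 hours, the level fell by a factor of 60.2/2.63 ≈ 22.89.
n = log₂(22.89) ≈ 4.5166 half-lives, so t½ = 144.1/4.5166 ≈ 31.904 hours.
From t = 207 to t = 263: 2.63 × (1/2)^((263−207)/31.904) ≈ 0.77906 nmol/L.

0.78 nmol/L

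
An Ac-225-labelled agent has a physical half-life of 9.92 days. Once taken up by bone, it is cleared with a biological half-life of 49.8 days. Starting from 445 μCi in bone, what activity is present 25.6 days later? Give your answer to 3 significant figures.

1/t_eff = 1/t_phys + 1/t_biol = 1/9.92 + 1/49.8 = 0.12089 per day.
t_eff = 9.92 × 49.8 / (9.92 + 49.8) ≈ 8.2722 days.
Remaining = 445 × (1/2)^(25.6/8.2722) = 445 × (1/2)^3.0947 ≈ 52.091 μCi.

52.1 μCi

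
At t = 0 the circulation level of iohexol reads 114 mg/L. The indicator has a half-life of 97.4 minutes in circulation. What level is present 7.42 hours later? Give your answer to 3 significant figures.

4.80 mg/L

Convert the elapsed time: 7.42 hours = 445.2 minutes.
Number of half-lives: n = 445.2/97.4 ≈ 4.5708.
Remaining = 114 × (1/2)^4.5708 = 114 × 0.042076 ≈ 4.7967 mg/L.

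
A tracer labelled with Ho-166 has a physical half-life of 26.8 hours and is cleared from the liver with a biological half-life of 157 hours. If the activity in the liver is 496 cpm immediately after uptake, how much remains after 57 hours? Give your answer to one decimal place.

1/t_eff = 1/t_phys + 1/t_biol = 1/26.8 + 1/157 = 0.043683 per hour.
t_eff = 26.8 × 157 / (26.8 + 157) ≈ 22.892 hours.
Remaining = 496 × (1/2)^(57/22.892) = 496 × (1/2)^2.4899 ≈ 88.296 cpm.

88.3 cpm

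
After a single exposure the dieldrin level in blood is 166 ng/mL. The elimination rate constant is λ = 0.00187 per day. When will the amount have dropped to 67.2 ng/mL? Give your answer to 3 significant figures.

484 days

t½ = ln 2 / λ = 0.69315 / 0.00187 ≈ 370.67 days.
Fraction remaining = 67.2/166 ≈ 0.40482.
n = log₂(166/67.2) = ln(2.4702)/ln 2 ≈ 1.3047 half-lives.
t = n × t½ = 1.3047 × 370.67 ≈ 483.59 days.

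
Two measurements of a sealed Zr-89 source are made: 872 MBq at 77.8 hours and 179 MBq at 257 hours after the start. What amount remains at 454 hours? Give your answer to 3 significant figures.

31.4 MBq

Over Δt = 257 − 77.8 = 179.2 hours, the level fell by a factor of 872/179 ≈ 4.8715.
n = log₂(4.8715) ≈ 2.2844 half-lives, so t½ = 179.2/2.2844 ≈ 78.446 hours.
From t = 257 to t = 454: 179 × (1/2)^((454−257)/78.446) ≈ 31.397 MBq.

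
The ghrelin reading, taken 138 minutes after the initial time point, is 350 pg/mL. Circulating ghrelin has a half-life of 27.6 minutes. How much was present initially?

11200 pg/mL

Number of half-lives elapsed: n = 138/27.6 ≈ 5.
A₀ = A × 2^n = 350 × 2^5 = 350 × 32 ≈ 11200 pg/mL.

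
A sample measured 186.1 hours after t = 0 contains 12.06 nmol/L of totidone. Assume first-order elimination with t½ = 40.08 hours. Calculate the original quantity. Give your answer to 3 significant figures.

301 nmol/L

Number of half-lives elapsed: n = 186.1/40.08 ≈ 4.6432.
A₀ = A × 2^n = 12.06 × 2^4.6432 = 12.06 × 24.989 ≈ 301.37 nmol/L.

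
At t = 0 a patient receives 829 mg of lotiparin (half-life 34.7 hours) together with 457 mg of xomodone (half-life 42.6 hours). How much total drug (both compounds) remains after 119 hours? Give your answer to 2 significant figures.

140 mg

lotiparin: 829 × (1/2)^(119/34.7) = 829 × (1/2)^3.4294 ≈ 76.949 mg.
xomodone: 457 × (1/2)^(119/42.6) = 457 × (1/2)^2.7934 ≈ 65.919 mg.
Total = 76.949 + 65.919 ≈ 142.87 mg.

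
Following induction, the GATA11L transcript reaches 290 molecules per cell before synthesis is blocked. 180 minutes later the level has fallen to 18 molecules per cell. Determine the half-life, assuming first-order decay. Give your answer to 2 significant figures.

A/A₀ = 18/290 ≈ 0.062069.
n = log₂(16.111) ≈ 4.01 half-lives elapsed in 180 minutes.
t½ = 180/4.01 ≈ 44.888 minutes.

45 minutes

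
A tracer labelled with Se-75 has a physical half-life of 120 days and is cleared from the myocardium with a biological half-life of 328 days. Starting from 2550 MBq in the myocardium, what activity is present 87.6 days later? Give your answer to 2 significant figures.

1/t_eff = 1/t_phys + 1/t_biol = 1/120 + 1/328 = 0.011382 per day.
t_eff = 120 × 328 / (120 + 328) ≈ 87.857 days.
Remaining = 2550 × (1/2)^(87.6/87.857) = 2550 × (1/2)^0.99707 ≈ 1277.6 MBq.

1300 MBq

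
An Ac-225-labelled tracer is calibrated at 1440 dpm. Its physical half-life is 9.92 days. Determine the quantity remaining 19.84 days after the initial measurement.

Elapsed time is 2 half-lives (19.84/9.92).
Each half-life halves the amount: 1440 × (1/2)^2 = 1440/4 = 360 dpm.

360 dpm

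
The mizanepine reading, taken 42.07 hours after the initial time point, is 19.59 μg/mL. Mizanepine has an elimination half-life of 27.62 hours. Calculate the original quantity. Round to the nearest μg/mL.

56 μg/mL

Number of half-lives elapsed: n = 42.07/27.62 ≈ 1.5232.
A₀ = A × 2^n = 19.59 × 2^1.5232 = 19.59 × 2.8742 ≈ 56.306 μg/mL.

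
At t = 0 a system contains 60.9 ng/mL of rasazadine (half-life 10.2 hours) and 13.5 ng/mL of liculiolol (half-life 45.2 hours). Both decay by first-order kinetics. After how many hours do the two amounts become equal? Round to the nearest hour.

Set 60.9·(1/2)^(t/10.2) = 13.5·(1/2)^(t/45.2).
Taking log₂: log₂(60.9/13.5) = t·(1/10.2 − 1/45.2).
log₂(4.5111) = 2.1735; 1/10.2 − 1/45.2 = 0.075915.
t = 2.1735 / 0.075915 ≈ 28.63 hours.

29 hours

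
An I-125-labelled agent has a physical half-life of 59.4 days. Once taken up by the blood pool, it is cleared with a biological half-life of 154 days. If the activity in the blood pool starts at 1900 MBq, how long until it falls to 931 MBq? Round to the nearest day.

44 days

1/t_eff = 1/t_phys + 1/t_biol = 1/59.4 + 1/154 = 0.023329 per day.
t_eff = 59.4 × 154 / (59.4 + 154) ≈ 42.866 days.
n = log₂(1900/931) ≈ 1.0291; t = 1.0291 × 42.866 ≈ 44.115 days.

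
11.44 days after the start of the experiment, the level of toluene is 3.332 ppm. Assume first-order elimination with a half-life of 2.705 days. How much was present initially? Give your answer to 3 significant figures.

Number of half-lives elapsed: n = 11.44/2.705 ≈ 4.2292.
A₀ = A × 2^n = 3.332 × 2^4.2292 = 3.332 × 18.755 ≈ 62.492 ppm.

62.5 ppm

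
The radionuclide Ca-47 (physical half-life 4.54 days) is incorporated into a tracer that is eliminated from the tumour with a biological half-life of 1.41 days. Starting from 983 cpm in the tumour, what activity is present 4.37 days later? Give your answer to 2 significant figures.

1/t_eff = 1/t_phys + 1/t_biol = 1/4.54 + 1/1.41 = 0.92948 per day.
t_eff = 4.54 × 1.41 / (4.54 + 1.41) ≈ 1.0759 days.
Remaining = 983 × (1/2)^(4.37/1.0759) = 983 × (1/2)^4.0618 ≈ 58.859 cpm.

59 cpm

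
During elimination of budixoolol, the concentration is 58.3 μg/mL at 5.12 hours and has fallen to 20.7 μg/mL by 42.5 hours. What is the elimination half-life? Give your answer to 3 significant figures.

25.0 hours

Over Δt = 42.5 − 5.12 = 37.38 hours, the level fell by a factor of 58.3/20.7 ≈ 2.8164.
n = log₂(2.8164) ≈ 1.4939 half-lives, so t½ = 37.38/1.4939 ≈ 25.022 hours.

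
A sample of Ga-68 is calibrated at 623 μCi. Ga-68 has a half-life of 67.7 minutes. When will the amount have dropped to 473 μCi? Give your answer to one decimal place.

Fraction remaining = 473/623 ≈ 0.75923.
n = log₂(623/473) = ln(1.3171)/ln 2 ≈ 0.39739 half-lives.
t = n × t½ = 0.39739 × 67.7 ≈ 26.903 minutes.

26.9 minutes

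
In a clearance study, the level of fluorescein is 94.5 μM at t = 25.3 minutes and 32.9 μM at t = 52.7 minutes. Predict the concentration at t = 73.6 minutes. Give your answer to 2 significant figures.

Over Δt = 52.7 − 25.3 = 27.4 minutes, the level fell by a factor of 94.5/32.9 ≈ 2.8723.
n = log₂(2.8723) ≈ 1.5222 half-lives, so t½ = 27.4/1.5222 ≈ 18 minutes.
From t = 52.7 to t = 73.6: 32.9 × (1/2)^((73.6−52.7)/18) ≈ 14.712 μM.

15 μM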